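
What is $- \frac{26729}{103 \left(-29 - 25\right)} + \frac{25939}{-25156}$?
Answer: $\frac{264061003}{69958836} \approx 3.7745$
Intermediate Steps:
$- \frac{26729}{103 \left(-29 - 25\right)} + \frac{25939}{-25156} = - \frac{26729}{103 \left(-29 - 25\right)} + 25939 \left(- \frac{1}{25156}\right) = - \frac{26729}{103 \left(-54\right)} - \frac{25939}{25156} = - \frac{26729}{-5562} - \frac{25939}{25156} = \left(-26729\right) \left(- \frac{1}{5562}\right) - \frac{25939}{25156} = \frac{26729}{5562} - \frac{25939}{25156} = \frac{264061003}{69958836}$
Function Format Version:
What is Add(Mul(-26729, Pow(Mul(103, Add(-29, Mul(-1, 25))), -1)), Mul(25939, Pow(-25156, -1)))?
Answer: Rational(264061003, 69958836) ≈ 3.7745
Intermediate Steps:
Add(Mul(-26729, Pow(Mul(103, Add(-29, Mul(-1, 25))), -1)), Mul(25939, Pow(-25156, -1))) = Add(Mul(-26729, Pow(Mul(103, Add(-29, -25)), -1)), Mul(25939, Rational(-1, 25156))) = Add(Mul(-26729, Pow(Mul(103, -54), -1)), Rational(-25939, 25156)) = Add(Mul(-26729, Pow(-5562, -1)), Rational(-25939, 25156)) = Add(Mul(-26729, Rational(-1, 5562)), Rational(-25939, 25156)) = Add(Rational(26729, 5562), Rational(-25939, 25156)) = Rational(264061003, 69958836)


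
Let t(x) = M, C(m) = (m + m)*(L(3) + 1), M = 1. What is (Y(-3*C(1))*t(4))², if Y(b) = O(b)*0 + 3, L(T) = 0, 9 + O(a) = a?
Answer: 9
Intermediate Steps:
O(a) = -9 + a
C(m) = 2*m (C(m) = (m + m)*(0 + 1) = (2*m)*1 = 2*m)
t(x) = 1
Y(b) = 3 (Y(b) = (-9 + b)*0 + 3 = 0 + 3 = 3)
(Y(-3*C(1))*t(4))² = (3*1)² = 3² = 9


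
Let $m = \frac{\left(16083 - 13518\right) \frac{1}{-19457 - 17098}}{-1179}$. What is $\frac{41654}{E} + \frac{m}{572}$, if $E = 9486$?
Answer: $\frac{3803203647985}{866115834012} \approx 4.3911$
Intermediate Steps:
$m = \frac{19}{319247}$ ($m = \frac{2565}{-36555} \left(- \frac{1}{1179}\right) = 2565 \left(- \frac{1}{36555}\right) \left(- \frac{1}{1179}\right) = \left(- \frac{171}{2437}\right) \left(- \frac{1}{1179}\right) = \frac{19}{319247} \approx 5.9515 \cdot 10^{-5}$)
$\frac{41654}{E} + \frac{m}{572} = \frac{41654}{9486} + \frac{19}{319247 \cdot 572} = 41654 \cdot \frac{1}{9486} + \frac{19}{319247} \cdot \frac{1}{572} = \frac{20827}{4743} + \frac{19}{182609284} = \frac{3803203647985}{866115834012}$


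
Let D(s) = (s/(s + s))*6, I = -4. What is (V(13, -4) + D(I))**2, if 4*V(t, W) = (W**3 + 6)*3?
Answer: 6561/4 ≈ 1640.3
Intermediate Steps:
V(t, W) = 9/2 + 3*W**3/4 (V(t, W) = ((W**3 + 6)*3)/4 = ((6 + W**3)*3)/4 = (18 + 3*W**3)/4 = 9/2 + 3*W**3/4)
D(s) = 3 (D(s) = (s/((2*s)))*6 = (s*(1/(2*s)))*6 = (1/2)*6 = 3)
(V(13, -4) + D(I))**2 = ((9/2 + (3/4)*(-4)**3) + 3)**2 = ((9/2 + (3/4)*(-64)) + 3)**2 = ((9/2 - 48) + 3)**2 = (-87/2 + 3)**2 = (-81/2)**2 = 6561/4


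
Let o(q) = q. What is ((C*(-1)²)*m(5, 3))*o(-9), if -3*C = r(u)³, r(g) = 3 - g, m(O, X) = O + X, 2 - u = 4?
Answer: 3000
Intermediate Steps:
u = -2 (u = 2 - 1*4 = 2 - 4 = -2)
C = -125/3 (C = -(3 - 1*(-2))³/3 = -(3 + 2)³/3 = -⅓*5³ = -⅓*125 = -125/3 ≈ -41.667)
((C*(-1)²)*m(5, 3))*o(-9) = ((-125/3*(-1)²)*(5 + 3))*(-9) = (-125/3*1*8)*(-9) = -125/3*8*(-9) = -1000/3*(-9) = 3000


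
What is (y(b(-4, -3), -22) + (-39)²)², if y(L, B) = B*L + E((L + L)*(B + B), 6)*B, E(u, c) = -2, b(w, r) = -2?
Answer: 2588881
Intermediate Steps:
y(L, B) = -2*B + B*L (y(L, B) = B*L - 2*B = -2*B + B*L)
(y(b(-4, -3), -22) + (-39)²)² = (-22*(-2 - 2) + (-39)²)² = (-22*(-4) + 1521)² = (88 + 1521)² = 1609² = 2588881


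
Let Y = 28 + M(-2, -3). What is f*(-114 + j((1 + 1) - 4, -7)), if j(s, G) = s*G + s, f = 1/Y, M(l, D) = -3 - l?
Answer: -34/9 ≈ -3.7778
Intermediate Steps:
Y = 27 (Y = 28 + (-3 - 1*(-2)) = 28 + (-3 + 2) = 28 - 1 = 27)
f = 1/27 ≈ 0.037037
j(s, G) = s + G*s (j(s, G) = G*s + s = s + G*s)
f*(-114 + j((1 + 1) - 4, -7)) = (-114 + ((1 + 1) - 4)*(1 - 7))/27 = (-114 + (2 - 4)*(-6))/27 = (-114 - 2*(-6))/27 = (-114 + 12)/27 = (1/27)*(-102) = -34/9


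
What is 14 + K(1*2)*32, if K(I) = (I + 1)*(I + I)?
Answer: 398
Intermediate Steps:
K(I) = 2*I*(1 + I) (K(I) = (1 + I)*(2*I) = 2*I*(1 + I))
14 + K(1*2)*32 = 14 + (2*(1*2)*(1 + 1*2))*32 = 14 + (2*2*(1 + 2))*32 = 14 + (2*2*3)*32 = 14 + 12*32 = 14 + 384 = 398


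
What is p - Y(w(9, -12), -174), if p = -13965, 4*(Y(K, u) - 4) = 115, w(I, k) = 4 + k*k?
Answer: -55991/4 ≈ -13998.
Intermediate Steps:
w(I, k) = 4 + k²
Y(K, u) = 131/4 (Y(K, u) = 4 + (¼)*115 = 4 + 115/4 = 131/4)
p - Y(w(9, -12), -174) = -13965 - 1*131/4 = -13965 - 131/4 = -55991/4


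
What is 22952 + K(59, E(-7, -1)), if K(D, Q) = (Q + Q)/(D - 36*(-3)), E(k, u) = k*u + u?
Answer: 3832996/167 ≈ 22952.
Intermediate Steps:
E(k, u) = u + k*u
K(D, Q) = 2*Q/(108 + D) (K(D, Q) = (2*Q)/(D + 108) = (2*Q)/(108 + D) = 2*Q/(108 + D))
22952 + K(59, E(-7, -1)) = 22952 + 2*(-(1 - 7))/(108 + 59) = 22952 + 2*(-1*(-6))/167 = 22952 + 2*6*(1/167) = 22952 + 12/167 = 3832996/167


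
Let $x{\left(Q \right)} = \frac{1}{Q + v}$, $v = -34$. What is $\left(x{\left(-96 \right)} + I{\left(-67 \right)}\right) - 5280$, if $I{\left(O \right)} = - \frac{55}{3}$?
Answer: $- \frac{2066353}{390} \approx -5298.3$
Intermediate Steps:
$I{\left(O \right)} = - \frac{55}{3}$ ($I{\left(O \right)} = \left(-55\right) \frac{1}{3} = - \frac{55}{3}$)
$x{\left(Q \right)} = \frac{1}{-34 + Q}$ ($x{\left(Q \right)} = \frac{1}{Q - 34} = \frac{1}{-34 + Q}$)
$\left(x{\left(-96 \right)} + I{\left(-67 \right)}\right) - 5280 = \left(\frac{1}{-34 - 96} - \frac{55}{3}\right) - 5280 = \left(\frac{1}{-130} - \frac{55}{3}\right) - 5280 = \left(- \frac{1}{130} - \frac{55}{3}\right) - 5280 = - \frac{7153}{390} - 5280 = - \frac{2066353}{390}$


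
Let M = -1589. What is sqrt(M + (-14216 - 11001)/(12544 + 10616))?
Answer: I*sqrt(213225186030)/11580 ≈ 39.876*I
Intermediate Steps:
sqrt(M + (-14216 - 11001)/(12544 + 10616)) = sqrt(-1589 + (-14216 - 11001)/(12544 + 10616)) = sqrt(-1589 - 25217/23160) = sqrt(-36826457/23160) = I*sqrt(213225186030)/11580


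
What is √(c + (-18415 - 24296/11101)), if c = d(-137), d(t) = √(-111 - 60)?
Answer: √(-2269590691311 + 369696603*I*√19)/11101 ≈ 0.048179 + 135.71*I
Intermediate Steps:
d(t) = 3*I*√19 (d(t) = √(-171) = 3*I*√19)
c = 3*I*√19 ≈ 13.077*I
√(c + (-18415 - 24296/11101)) = √(3*I*√19 + (-18415 - 24296/11101)) = √(3*I*√19 - 204449211/11101) = √(-204449211/11101 + 3*I*√19)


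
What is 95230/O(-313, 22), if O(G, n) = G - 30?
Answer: -95230/343 ≈ -277.64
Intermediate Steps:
O(G, n) = -30 + G
95230/O(-313, 22) = 95230/(-30 - 313) = 95230/(-343) = 95230*(-1/343) = -95230/343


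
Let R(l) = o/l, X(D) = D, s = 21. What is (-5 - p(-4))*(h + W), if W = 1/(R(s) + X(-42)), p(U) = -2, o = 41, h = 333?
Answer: -840096/841 ≈ -998.92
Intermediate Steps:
R(l) = 41/l
W = -21/841 (W = 1/(41/21 - 42) = 1/(-841/21) = -21/841 ≈ -0.024970)
(-5 - p(-4))*(h + W) = (-5 - 1*(-2))*(333 - 21/841) = (-5 + 2)*(280032/841) = -3*280032/841 = -840096/841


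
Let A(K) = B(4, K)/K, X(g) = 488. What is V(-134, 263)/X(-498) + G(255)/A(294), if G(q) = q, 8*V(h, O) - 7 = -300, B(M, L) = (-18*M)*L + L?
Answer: -1016323/277184 ≈ -3.6666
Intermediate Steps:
B(M, L) = L - 18*L*M (B(M, L) = -18*L*M + L = L - 18*L*M)
V(h, O) = -293/8 (V(h, O) = 7/8 + (⅛)*(-300) = 7/8 - 75/2 = -293/8)
A(K) = -71 (A(K) = (K*(1 - 18*4))/K = (K*(1 - 72))/K = (K*(-71))/K = (-71*K)/K = -71)
V(-134, 263)/X(-498) + G(255)/A(294) = -293/8/488 + 255/(-71) = -293/8*1/488 + 255*(-1/71) = -293/3904 - 255/71 = -1016323/277184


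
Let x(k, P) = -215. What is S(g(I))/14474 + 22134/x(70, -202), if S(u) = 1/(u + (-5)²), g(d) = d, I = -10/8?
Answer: -3043491316/29563145 ≈ -102.95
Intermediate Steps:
I = -5/4 (I = -10*⅛ = -5/4 ≈ -1.2500)
S(u) = 1/(25 + u) (S(u) = 1/(u + 25) = 1/(25 + u))
S(g(I))/14474 + 22134/x(70, -202) = 1/((25 - 5/4)*14474) + 22134/(-215) = (1/14474)/(95/4) + 22134*(-1/215) = (4/95)*(1/14474) - 22134/215 = 2/687515 - 22134/215 = -3043491316/29563145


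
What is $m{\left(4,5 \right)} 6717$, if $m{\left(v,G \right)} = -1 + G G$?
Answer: $161208$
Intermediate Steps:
$m{\left(v,G \right)} = -1 + G^{2}$
$m{\left(4,5 \right)} 6717 = \left(-1 + 5^{2}\right) 6717 = \left(-1 + 25\right) 6717 = 24 \cdot 6717 = 161208$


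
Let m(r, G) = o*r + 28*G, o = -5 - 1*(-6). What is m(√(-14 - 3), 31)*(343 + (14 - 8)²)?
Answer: 328972 + 379*I*√17 ≈ 3.2897e+5 + 1562.7*I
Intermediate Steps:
o = 1 (o = -5 + 6 = 1)
m(r, G) = r + 28*G (m(r, G) = 1*r + 28*G = r + 28*G)
m(√(-14 - 3), 31)*(343 + (14 - 8)²) = (√(-14 - 3) + 28*31)*(343 + (14 - 8)²) = (√(-17) + 868)*(343 + 6²) = (I*√17 + 868)*(343 + 36) = (868 + I*√17)*379 = 328972 + 379*I*√17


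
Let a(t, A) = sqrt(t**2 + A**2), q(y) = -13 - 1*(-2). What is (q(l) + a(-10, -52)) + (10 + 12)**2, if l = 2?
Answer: 473 + 2*sqrt(701) ≈ 525.95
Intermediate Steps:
q(y) = -11 (q(y) = -13 + 2 = -11)
a(t, A) = sqrt(A**2 + t**2)
(q(l) + a(-10, -52)) + (10 + 12)**2 = (-11 + sqrt((-52)**2 + (-10)**2)) + (10 + 12)**2 = (-11 + sqrt(2704 + 100)) + 22**2 = (-11 + sqrt(2804)) + 484 = (-11 + 2*sqrt(701)) + 484 = 473 + 2*sqrt(701)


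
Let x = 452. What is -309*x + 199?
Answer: -139469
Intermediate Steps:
-309*x + 199 = -309*452 + 199 = -139668 + 199 = -139469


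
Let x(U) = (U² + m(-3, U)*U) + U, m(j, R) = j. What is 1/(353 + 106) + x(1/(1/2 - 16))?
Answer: 59713/441099 ≈ 0.13537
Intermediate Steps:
x(U) = U² - 2*U (x(U) = (U² - 3*U) + U = U² - 2*U)
1/(353 + 106) + x(1/(1/2 - 16)) = 1/(353 + 106) + (-2 + 1/(1/2 - 16))/(1/2 - 16) = 1/459 + (-2 + 1/(½ - 16))/(½ - 16) = 1/459 + (-2 + 1/(-31/2))/(-31/2) = 1/459 - 2*(-2 - 2/31)/31 = 1/459 - 2/31*(-64/31) = 1/459 + 128/961 = 59713/441099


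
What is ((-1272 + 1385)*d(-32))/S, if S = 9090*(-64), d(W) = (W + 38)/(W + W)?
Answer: 113/6205440 ≈ 1.8210e-5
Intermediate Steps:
d(W) = (38 + W)/(2*W) (d(W) = (38 + W)/((2*W)) = (38 + W)*(1/(2*W)) = (38 + W)/(2*W))
S = -581760
((-1272 + 1385)*d(-32))/S = ((-1272 + 1385)*((½)*(38 - 32)/(-32)))/(-581760) = (113*((½)*(-1/32)*6))*(-1/581760) = (113*(-3/32))*(-1/581760) = -339/32*(-1/581760) = 113/6205440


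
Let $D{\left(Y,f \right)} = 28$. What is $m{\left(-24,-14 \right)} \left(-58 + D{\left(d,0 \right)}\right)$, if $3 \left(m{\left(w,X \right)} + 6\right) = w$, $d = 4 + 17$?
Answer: $420$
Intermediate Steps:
$d = 21$
$m{\left(w,X \right)} = -6 + \frac{w}{3}$
$m{\left(-24,-14 \right)} \left(-58 + D{\left(d,0 \right)}\right) = \left(-6 + \frac{1}{3} \left(-24\right)\right) \left(-58 + 28\right) = \left(-6 - 8\right) \left(-30\right) = \left(-14\right) \left(-30\right) = 420$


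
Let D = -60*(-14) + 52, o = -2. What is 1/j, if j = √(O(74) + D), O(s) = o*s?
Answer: √186/372 ≈ 0.036662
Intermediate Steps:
O(s) = -2*s
D = 892 (D = 840 + 52 = 892)
j = 2*√186 (j = √(-2*74 + 892) = √(-148 + 892) = √744 = 2*√186 ≈ 27.276)
1/j = 1/(2*√186) = √186/372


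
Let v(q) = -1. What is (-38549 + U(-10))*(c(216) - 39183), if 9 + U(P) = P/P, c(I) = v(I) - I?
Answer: 1519145800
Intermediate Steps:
c(I) = -1 - I
U(P) = -8 (U(P) = -9 + P/P = -9 + 1 = -8)
(-38549 + U(-10))*(c(216) - 39183) = (-38549 - 8)*((-1 - 1*216) - 39183) = -38557*((-1 - 216) - 39183) = -38557*(-217 - 39183) = -38557*(-39400) = 1519145800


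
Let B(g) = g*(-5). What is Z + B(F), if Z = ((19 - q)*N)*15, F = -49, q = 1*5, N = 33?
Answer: 7175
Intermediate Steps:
q = 5
B(g) = -5*g
Z = 6930 (Z = ((19 - 1*5)*33)*15 = ((19 - 5)*33)*15 = (14*33)*15 = 462*15 = 6930)
Z + B(F) = 6930 - 5*(-49) = 6930 + 245 = 7175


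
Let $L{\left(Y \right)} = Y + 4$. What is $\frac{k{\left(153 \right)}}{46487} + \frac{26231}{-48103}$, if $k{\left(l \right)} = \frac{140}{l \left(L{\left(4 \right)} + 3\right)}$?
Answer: $- \frac{2422956673}{4443287229} \approx -0.54531$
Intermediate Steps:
$L{\left(Y \right)} = 4 + Y$
$k{\left(l \right)} = \frac{140}{11 l}$ ($k{\left(l \right)} = \frac{140}{l \left(\left(4 + 4\right) + 3\right)} = \frac{140}{l \left(8 + 3\right)} = \frac{140}{l 11} = \frac{140}{11 l}$)
$\frac{k{\left(153 \right)}}{46487} + \frac{26231}{-48103} = \frac{\frac{140}{11} \cdot \frac{1}{153}}{46487} + \frac{26231}{-48103} = \frac{140}{11} \cdot \frac{1}{153} \cdot \frac{1}{46487} + 26231 \left(- \frac{1}{48103}\right) = \frac{140}{1683} \cdot \frac{1}{46487} - \frac{26231}{48103} = \frac{20}{11176803} - \frac{26231}{48103} = - \frac{2422956673}{4443287229}$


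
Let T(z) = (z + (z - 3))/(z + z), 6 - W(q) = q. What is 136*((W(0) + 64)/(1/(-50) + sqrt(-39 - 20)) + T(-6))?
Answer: 170*(-2799*I + 50*sqrt(59))/(I + 50*sqrt(59)) ≈ 166.77 - 1239.4*I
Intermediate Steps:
W(q) = 6 - q
T(z) = (-3 + 2*z)/(2*z) (T(z) = (z + (-3 + z))/((2*z)) = (-3 + 2*z)*(1/(2*z)) = (-3 + 2*z)/(2*z))
136*((W(0) + 64)/(1/(-50) + sqrt(-39 - 20)) + T(-6)) = 136*(((6 - 1*0) + 64)/(1/(-50) + sqrt(-39 - 20)) + (-3/2 - 6)/(-6)) = 136*(((6 + 0) + 64)/(-1/50 + sqrt(-59)) - 1/6*(-15/2)) = 136*((6 + 64)/(-1/50 + I*sqrt(59)) + 5/4) = 136*(70/(-1/50 + I*sqrt(59)) + 5/4) = 136*(5/4 + 70/(-1/50 + I*sqrt(59))) = 170 + 9520/(-1/50 + I*sqrt(59))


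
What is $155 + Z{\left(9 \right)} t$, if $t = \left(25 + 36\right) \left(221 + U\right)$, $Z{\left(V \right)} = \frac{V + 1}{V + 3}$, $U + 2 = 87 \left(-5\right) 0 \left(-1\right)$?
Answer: $\frac{22575}{2} \approx 11288.0$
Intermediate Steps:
$U = -2$ ($U = -2 + 87 \left(-5\right) 0 \left(-1\right) = -2 + 87 \cdot 0 \left(-1\right) = -2 + 87 \cdot 0 = -2 + 0 = -2$)
$Z{\left(V \right)} = \frac{1 + V}{3 + V}$
$t = 13359$ ($t = \left(25 + 36\right) \left(221 - 2\right) = 61 \cdot 219 = 13359$)
$155 + Z{\left(9 \right)} t = 155 + \frac{1 + 9}{3 + 9} \cdot 13359 = 155 + \frac{1}{12} \cdot 10 \cdot 13359 = 155 + \frac{5}{6} \cdot 13359 = 155 + \frac{22265}{2} = \frac{22575}{2}$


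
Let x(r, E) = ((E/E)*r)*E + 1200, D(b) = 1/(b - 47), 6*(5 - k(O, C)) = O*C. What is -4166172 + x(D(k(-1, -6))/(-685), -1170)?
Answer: -24535850286/5891 ≈ -4.1650e+6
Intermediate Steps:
k(O, C) = 5 - C*O/6 (k(O, C) = 5 - O*C/6 = 5 - C*O/6)
D(b) = 1/(-47 + b)
x(r, E) = 1200 + E*r (x(r, E) = (1*r)*E + 1200 = r*E + 1200 = E*r + 1200 = 1200 + E*r)
-4166172 + x(D(k(-1, -6))/(-685), -1170) = -4166172 + (1200 - 1170/((-47 + (5 - 1/6*(-6)*(-1)))*(-685))) = -4166172 + (1200 - 1170*(-1)/((-47 + (5 - 1))*685)) = -4166172 + (1200 - 1170*(-1)/((-47 + 4)*685)) = -4166172 + (1200 - 1170*(-1)/((-43)*685)) = -4166172 + (1200 - (-1170)*(-1)/(43*685)) = -4166172 + (1200 - 1170*1/29455) = -4166172 + (1200 - 234/5891) = -4166172 + 7068966/5891 = -24535850286/5891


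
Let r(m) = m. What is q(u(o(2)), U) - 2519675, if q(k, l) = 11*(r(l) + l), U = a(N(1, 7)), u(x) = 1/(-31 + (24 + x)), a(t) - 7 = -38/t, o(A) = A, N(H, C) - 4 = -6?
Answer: -2519103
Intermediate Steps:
N(H, C) = -2 (N(H, C) = 4 - 6 = -2)
a(t) = 7 - 38/t
u(x) = 1/(-7 + x)
U = 26 (U = 7 - 38/(-2) = 7 - 38*(-1/2) = 7 + 19 = 26)
q(k, l) = 22*l (q(k, l) = 11*(l + l) = 11*(2*l) = 22*l)
q(u(o(2)), U) - 2519675 = 22*26 - 2519675 = 572 - 2519675 = -2519103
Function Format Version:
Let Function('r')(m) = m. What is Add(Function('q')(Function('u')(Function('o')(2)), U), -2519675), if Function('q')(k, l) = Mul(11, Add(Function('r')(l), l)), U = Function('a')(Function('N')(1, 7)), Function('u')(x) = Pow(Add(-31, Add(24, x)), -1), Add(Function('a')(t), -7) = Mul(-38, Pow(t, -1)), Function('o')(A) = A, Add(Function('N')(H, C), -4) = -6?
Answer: -2519103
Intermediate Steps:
Function('N')(H, C) = -2 (Function('N')(H, C) = Add(4, -6) = -2)
Function('a')(t) = Add(7, Mul(-38, Pow(t, -1)))
Function('u')(x) = Pow(Add(-7, x), -1)
U = 26 (U = Add(7, Mul(-38, Pow(-2, -1))) = Add(7, Mul(-38, Rational(-1, 2))) = Add(7, 19) = 26)
Function('q')(k, l) = Mul(22, l) (Function('q')(k, l) = Mul(11, Add(l, l)) = Mul(11, Mul(2, l)) = Mul(22, l))
Add(Function('q')(Function('u')(Function('o')(2)), U), -2519675) = Add(Mul(22, 26), -2519675) = Add(572, -2519675) = -2519103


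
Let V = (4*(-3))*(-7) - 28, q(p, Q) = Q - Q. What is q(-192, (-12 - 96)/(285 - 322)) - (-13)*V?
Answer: 728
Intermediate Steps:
q(p, Q) = 0
V = 56 (V = -12*(-7) - 28 = 84 - 28 = 56)
q(-192, (-12 - 96)/(285 - 322)) - (-13)*V = 0 - (-13)*56 = 0 - 1*(-728) = 0 + 728 = 728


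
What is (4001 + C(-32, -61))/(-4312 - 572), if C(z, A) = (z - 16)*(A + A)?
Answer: -9857/4884 ≈ -2.0182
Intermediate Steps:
C(z, A) = 2*A*(-16 + z) (C(z, A) = (-16 + z)*(2*A) = 2*A*(-16 + z))
(4001 + C(-32, -61))/(-4312 - 572) = (4001 + 2*(-61)*(-16 - 32))/(-4312 - 572) = (4001 + 2*(-61)*(-48))/(-4884) = (4001 + 5856)*(-1/4884) = 9857*(-1/4884) = -9857/4884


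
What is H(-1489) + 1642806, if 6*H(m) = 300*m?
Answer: 1568356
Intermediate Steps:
H(m) = 50*m (H(m) = (300*m)/6 = 50*m)
H(-1489) + 1642806 = 50*(-1489) + 1642806 = -74450 + 1642806 = 1568356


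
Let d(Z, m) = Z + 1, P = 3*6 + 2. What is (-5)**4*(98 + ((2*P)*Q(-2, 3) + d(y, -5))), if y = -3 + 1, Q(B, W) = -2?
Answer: 10625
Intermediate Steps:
P = 20 (P = 18 + 2 = 20)
y = -2
d(Z, m) = 1 + Z
(-5)**4*(98 + ((2*P)*Q(-2, 3) + d(y, -5))) = (-5)**4*(98 + ((2*20)*(-2) + (1 - 2))) = 625*(98 + (40*(-2) - 1)) = 625*(98 + (-80 - 1)) = 625*(98 - 81) = 625*17 = 10625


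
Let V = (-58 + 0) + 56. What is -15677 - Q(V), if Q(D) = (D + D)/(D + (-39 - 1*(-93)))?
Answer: -203800/13 ≈ -15677.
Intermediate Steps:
V = -2 (V = -58 + 56 = -2)
Q(D) = 2*D/(54 + D) (Q(D) = (2*D)/(D + (-39 + 93)) = (2*D)/(D + 54) = (2*D)/(54 + D) = 2*D/(54 + D))
-15677 - Q(V) = -15677 - 2*(-2)/(54 - 2) = -15677 - 2*(-2)/52 = -15677 - 1*(-1/13) = -15677 + 1/13 = -203800/13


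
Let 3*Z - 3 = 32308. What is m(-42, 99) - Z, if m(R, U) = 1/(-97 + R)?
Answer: -4491232/417 ≈ -10770.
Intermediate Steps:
Z = 32311/3 (Z = 1 + (1/3)*32308 = 1 + 32308/3 = 32311/3 ≈ 10770.)
m(-42, 99) - Z = 1/(-97 - 42) - 1*32311/3 = 1/(-139) - 32311/3 = -1/139 - 32311/3 = -4491232/417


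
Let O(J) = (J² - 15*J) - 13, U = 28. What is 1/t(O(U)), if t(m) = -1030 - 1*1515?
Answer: -1/2545 ≈ -0.00039293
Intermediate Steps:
O(J) = -13 + J² - 15*J
t(m) = -2545 (t(m) = -1030 - 1515 = -2545)
1/t(O(U)) = 1/(-2545) = -1/2545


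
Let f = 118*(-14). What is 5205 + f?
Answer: 3553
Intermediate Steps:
f = -1652
5205 + f = 5205 - 1652 = 3553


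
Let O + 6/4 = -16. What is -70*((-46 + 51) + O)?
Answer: 875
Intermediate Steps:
O = -35/2 (O = -3/2 - 16 = -35/2 ≈ -17.500)
-70*((-46 + 51) + O) = -70*((-46 + 51) - 35/2) = -70*(5 - 35/2) = -70*(-25/2) = 875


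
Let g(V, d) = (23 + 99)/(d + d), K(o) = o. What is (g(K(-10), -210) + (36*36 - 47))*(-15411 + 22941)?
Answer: 65819479/7 ≈ 9.4028e+6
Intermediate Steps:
g(V, d) = 61/d (g(V, d) = 122/((2*d)) = 122*(1/(2*d)) = 61/d)
(g(K(-10), -210) + (36*36 - 47))*(-15411 + 22941) = (61/(-210) + (36*36 - 47))*(-15411 + 22941) = (61*(-1/210) + (1296 - 47))*7530 = (-61/210 + 1249)*7530 = (262229/210)*7530 = 65819479/7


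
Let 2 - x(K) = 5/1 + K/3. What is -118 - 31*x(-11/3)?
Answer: -566/9 ≈ -62.889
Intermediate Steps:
x(K) = -3 - K/3 (x(K) = 2 - (5/1 + K/3) = 2 - (5*1 + K*(⅓)) = 2 - (5 + K/3) = 2 + (-5 - K/3) = -3 - K/3)
-118 - 31*x(-11/3) = -118 - 31*(-3 - (-11)/(3*3)) = -118 - 31*(-3 - ⅓*(-11/3)) = -118 - 31*(-3 + 11/9) = -118 - 31*(-16/9) = -118 + 496/9 = -566/9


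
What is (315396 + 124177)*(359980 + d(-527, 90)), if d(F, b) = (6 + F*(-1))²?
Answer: 283115342537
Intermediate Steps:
d(F, b) = (6 - F)²
(315396 + 124177)*(359980 + d(-527, 90)) = (315396 + 124177)*(359980 + (-6 - 527)²) = 439573*(359980 + (-533)²) = 439573*(359980 + 284089) = 439573*644069 = 283115342537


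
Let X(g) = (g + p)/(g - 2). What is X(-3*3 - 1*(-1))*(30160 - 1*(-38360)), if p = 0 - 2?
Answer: 68520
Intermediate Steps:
p = -2
X(g) = 1 (X(g) = (g - 2)/(g - 2) = (-2 + g)/(-2 + g) = 1)
X(-3*3 - 1*(-1))*(30160 - 1*(-38360)) = 1*(30160 - 1*(-38360)) = 1*(30160 + 38360) = 1*68520 = 68520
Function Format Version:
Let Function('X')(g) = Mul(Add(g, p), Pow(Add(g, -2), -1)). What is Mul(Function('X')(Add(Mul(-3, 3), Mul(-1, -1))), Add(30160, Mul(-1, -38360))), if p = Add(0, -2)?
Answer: 68520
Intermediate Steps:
p = -2
Function('X')(g) = 1 (Function('X')(g) = Mul(Add(g, -2), Pow(Add(g, -2), -1)) = Mul(Add(-2, g), Pow(Add(-2, g), -1)) = 1)
Mul(Function('X')(Add(Mul(-3, 3), Mul(-1, -1))), Add(30160, Mul(-1, -38360))) = Mul(1, Add(30160, Mul(-1, -38360))) = Mul(1, Add(30160, 38360)) = Mul(1, 68520) = 68520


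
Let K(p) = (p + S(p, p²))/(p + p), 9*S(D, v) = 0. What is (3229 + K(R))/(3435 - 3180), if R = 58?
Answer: 2153/170 ≈ 12.665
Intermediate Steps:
S(D, v) = 0 (S(D, v) = (⅑)*0 = 0)
K(p) = ½ (K(p) = (p + 0)/(p + p) = p/((2*p)) = p*(1/(2*p)) = ½)
(3229 + K(R))/(3435 - 3180) = (3229 + ½)/(3435 - 3180) = (6459/2)/255 = (6459/2)*(1/255) = 2153/170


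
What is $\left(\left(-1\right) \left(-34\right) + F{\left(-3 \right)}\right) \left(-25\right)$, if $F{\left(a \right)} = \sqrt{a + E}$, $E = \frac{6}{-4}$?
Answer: $-850 - \frac{75 i \sqrt{2}}{2} \approx -850.0 - 53.033 i$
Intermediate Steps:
$E = - \frac{3}{2}$ ($E = 6 \left(- \frac{1}{4}\right) = - \frac{3}{2} \approx -1.5$)
$F{\left(a \right)} = \sqrt{- \frac{3}{2} + a}$ ($F{\left(a \right)} = \sqrt{a - \frac{3}{2}} = \sqrt{- \frac{3}{2} + a}$)
$\left(\left(-1\right) \left(-34\right) + F{\left(-3 \right)}\right) \left(-25\right) = \left(\left(-1\right) \left(-34\right) + \frac{\sqrt{-6 + 4 \left(-3\right)}}{2}\right) \left(-25\right) = \left(34 + \frac{\sqrt{-6 - 12}}{2}\right) \left(-25\right) = \left(34 + \frac{\sqrt{-18}}{2}\right) \left(-25\right) = \left(34 + \frac{3 i \sqrt{2}}{2}\right) \left(-25\right) = -850 - \frac{75 i \sqrt{2}}{2}$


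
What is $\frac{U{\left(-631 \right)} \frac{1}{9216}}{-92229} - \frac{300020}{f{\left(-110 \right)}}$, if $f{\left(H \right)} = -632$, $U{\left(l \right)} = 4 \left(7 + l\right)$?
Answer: $\frac{166023268507}{349732368} \approx 474.72$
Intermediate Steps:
$U{\left(l \right)} = 28 + 4 l$
$\frac{U{\left(-631 \right)} \frac{1}{9216}}{-92229} - \frac{300020}{f{\left(-110 \right)}} = \frac{\left(28 + 4 \left(-631\right)\right) \frac{1}{9216}}{-92229} - \frac{300020}{-632} = \left(28 - 2524\right) \frac{1}{9216} \left(- \frac{1}{92229}\right) - - \frac{75005}{158} = \left(-2496\right) \frac{1}{9216} \left(- \frac{1}{92229}\right) + \frac{75005}{158} = \left(- \frac{13}{48}\right) \left(- \frac{1}{92229}\right) + \frac{75005}{158} = \frac{13}{4426992} + \frac{75005}{158} = \frac{166023268507}{349732368}$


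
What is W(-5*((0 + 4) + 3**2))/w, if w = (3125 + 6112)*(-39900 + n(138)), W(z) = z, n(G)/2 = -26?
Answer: 65/369036624 ≈ 1.7613e-7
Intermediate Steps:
n(G) = -52 (n(G) = 2*(-26) = -52)
w = -369036624 (w = (3125 + 6112)*(-39900 - 52) = 9237*(-39952) = -369036624)
W(-5*((0 + 4) + 3**2))/w = -5*((0 + 4) + 3**2)/(-369036624) = -5*(4 + 9)*(-1/369036624) = -5*13*(-1/369036624) = -65*(-1/369036624) = 65/369036624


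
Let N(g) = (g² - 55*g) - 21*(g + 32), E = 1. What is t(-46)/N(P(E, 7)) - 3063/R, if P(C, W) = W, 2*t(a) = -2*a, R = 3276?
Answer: -58547/60060 ≈ -0.97481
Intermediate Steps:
t(a) = -a (t(a) = (-2*a)/2 = -a)
N(g) = -672 + g² - 76*g (N(g) = (g² - 55*g) - 21*(32 + g) = (g² - 55*g) + (-672 - 21*g) = -672 + g² - 76*g)
t(-46)/N(P(E, 7)) - 3063/R = (-1*(-46))/(-672 + 7² - 76*7) - 3063/3276 = 46/(-672 + 49 - 532) - 3063*1/3276 = 46/(-1155) - 1021/1092 = 46*(-1/1155) - 1021/1092 = -46/1155 - 1021/1092 = -58547/60060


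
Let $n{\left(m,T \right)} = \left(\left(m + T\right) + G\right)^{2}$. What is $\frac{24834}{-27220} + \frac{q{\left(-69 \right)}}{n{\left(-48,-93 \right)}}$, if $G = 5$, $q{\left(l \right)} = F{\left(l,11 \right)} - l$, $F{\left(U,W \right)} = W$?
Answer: $- \frac{7143001}{7866580} \approx -0.90802$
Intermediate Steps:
$q{\left(l \right)} = 11 - l$
$n{\left(m,T \right)} = \left(5 + T + m\right)^{2}$ ($n{\left(m,T \right)} = \left(\left(m + T\right) + 5\right)^{2} = \left(\left(T + m\right) + 5\right)^{2} = \left(5 + T + m\right)^{2}$)
$\frac{24834}{-27220} + \frac{q{\left(-69 \right)}}{n{\left(-48,-93 \right)}} = \frac{24834}{-27220} + \frac{11 - -69}{\left(5 - 93 - 48\right)^{2}} = 24834 \left(- \frac{1}{27220}\right) + \frac{11 + 69}{\left(-136\right)^{2}} = - \frac{12417}{13610} + \frac{80}{18496} = - \frac{12417}{13610} + 80 \cdot \frac{1}{18496} = - \frac{12417}{13610} + \frac{5}{1156} = - \frac{7143001}{7866580}$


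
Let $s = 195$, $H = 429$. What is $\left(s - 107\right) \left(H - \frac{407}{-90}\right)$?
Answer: $\frac{1716748}{45} \approx 38150.0$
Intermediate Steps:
$\left(s - 107\right) \left(H - \frac{407}{-90}\right) = \left(195 - 107\right) \left(429 - \frac{407}{-90}\right) = 88 \left(429 - - \frac{407}{90}\right) = 88 \left(429 + \frac{407}{90}\right) = 88 \cdot \frac{39017}{90} = \frac{1716748}{45}$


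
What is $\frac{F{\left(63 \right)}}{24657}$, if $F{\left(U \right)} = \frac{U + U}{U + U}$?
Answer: $\frac{1}{24657} \approx 4.0556 \cdot 10^{-5}$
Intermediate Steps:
$F{\left(U \right)} = 1$ ($F{\left(U \right)} = \frac{2 U}{2 U} = 2 U \frac{1}{2 U} = 1$)
$\frac{F{\left(63 \right)}}{24657} = 1 \cdot \frac{1}{24657} = \frac{1}{24657}$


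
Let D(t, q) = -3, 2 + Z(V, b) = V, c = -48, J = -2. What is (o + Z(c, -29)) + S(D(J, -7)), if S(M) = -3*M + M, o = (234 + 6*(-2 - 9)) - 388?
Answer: -264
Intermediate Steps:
o = -220 (o = (234 + 6*(-11)) - 388 = (234 - 66) - 388 = 168 - 388 = -220)
Z(V, b) = -2 + V
S(M) = -2*M
(o + Z(c, -29)) + S(D(J, -7)) = (-220 + (-2 - 48)) - 2*(-3) = (-220 - 50) + 6 = -270 + 6 = -264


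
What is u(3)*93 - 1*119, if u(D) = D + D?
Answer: 439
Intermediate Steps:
u(D) = 2*D
u(3)*93 - 1*119 = (2*3)*93 - 1*119 = 6*93 - 119 = 558 - 119 = 439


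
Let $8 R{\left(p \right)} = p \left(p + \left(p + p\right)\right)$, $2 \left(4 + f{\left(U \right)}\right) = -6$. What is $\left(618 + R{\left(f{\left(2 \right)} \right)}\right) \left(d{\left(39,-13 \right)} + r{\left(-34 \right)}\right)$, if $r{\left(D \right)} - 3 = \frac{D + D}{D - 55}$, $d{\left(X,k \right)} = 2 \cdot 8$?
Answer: $\frac{8955069}{712} \approx 12577.0$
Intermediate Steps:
$d{\left(X,k \right)} = 16$
$f{\left(U \right)} = -7$ ($f{\left(U \right)} = -4 + \frac{1}{2} \left(-6\right) = -4 - 3 = -7$)
$r{\left(D \right)} = 3 + \frac{2 D}{-55 + D}$ ($r{\left(D \right)} = 3 + \frac{D + D}{D - 55} = 3 + \frac{2 D}{-55 + D}$)
$R{\left(p \right)} = \frac{3 p^{2}}{8}$ ($R{\left(p \right)} = \frac{p \left(p + \left(p + p\right)\right)}{8} = \frac{p \left(p + 2 p\right)}{8} = \frac{p 3 p}{8} = \frac{3 p^{2}}{8}$)
$\left(618 + R{\left(f{\left(2 \right)} \right)}\right) \left(d{\left(39,-13 \right)} + r{\left(-34 \right)}\right) = \left(618 + \frac{3 \left(-7\right)^{2}}{8}\right) \left(16 + \frac{5 \left(-33 - 34\right)}{-55 - 34}\right) = \left(618 + \frac{3}{8} \cdot 49\right) \left(16 + 5 \frac{1}{-89} \left(-67\right)\right) = \left(618 + \frac{147}{8}\right) \left(16 + 5 \left(- \frac{1}{89}\right) \left(-67\right)\right) = \frac{5091 \left(16 + \frac{335}{89}\right)}{8} = \frac{5091}{8} \cdot \frac{1759}{89} = \frac{8955069}{712}$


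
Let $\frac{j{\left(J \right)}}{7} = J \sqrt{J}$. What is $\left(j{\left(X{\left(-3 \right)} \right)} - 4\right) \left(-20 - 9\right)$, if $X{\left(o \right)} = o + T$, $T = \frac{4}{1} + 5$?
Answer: $116 - 1218 \sqrt{6} \approx -2867.5$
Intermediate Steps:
$T = 9$ ($T = 4 \cdot 1 + 5 = 4 + 5 = 9$)
$X{\left(o \right)} = 9 + o$ ($X{\left(o \right)} = o + 9 = 9 + o$)
$j{\left(J \right)} = 7 J^{\frac{3}{2}}$ ($j{\left(J \right)} = 7 J \sqrt{J} = 7 J^{\frac{3}{2}}$)
$\left(j{\left(X{\left(-3 \right)} \right)} - 4\right) \left(-20 - 9\right) = \left(7 \left(9 - 3\right)^{\frac{3}{2}} - 4\right) \left(-20 - 9\right) = \left(7 \cdot 6^{\frac{3}{2}} - 4\right) \left(-29\right) = \left(7 \cdot 6 \sqrt{6} - 4\right) \left(-29\right) = \left(42 \sqrt{6} - 4\right) \left(-29\right) = \left(-4 + 42 \sqrt{6}\right) \left(-29\right) = 116 - 1218 \sqrt{6}$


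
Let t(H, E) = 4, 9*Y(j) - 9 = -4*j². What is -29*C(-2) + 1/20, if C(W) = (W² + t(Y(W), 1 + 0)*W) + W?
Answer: 3481/20 ≈ 174.05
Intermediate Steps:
Y(j) = 1 - 4*j²/9 (Y(j) = 1 + (-4*j²)/9 = 1 - 4*j²/9)
C(W) = W² + 5*W (C(W) = (W² + 4*W) + W = W² + 5*W)
-29*C(-2) + 1/20 = -(-58)*(5 - 2) + 1/20 = -(-58)*3 + 1/20 = -29*(-6) + 1/20 = 174 + 1/20 = 3481/20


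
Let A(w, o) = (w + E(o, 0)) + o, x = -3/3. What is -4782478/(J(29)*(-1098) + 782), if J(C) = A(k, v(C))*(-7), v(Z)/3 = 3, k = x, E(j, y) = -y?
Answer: -2391239/31135 ≈ -76.802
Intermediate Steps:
x = -1 (x = -3*⅓ = -1)
k = -1
v(Z) = 9 (v(Z) = 3*3 = 9)
A(w, o) = o + w (A(w, o) = (w - 1*0) + o = (w + 0) + o = w + o = o + w)
J(C) = -56 (J(C) = (9 - 1)*(-7) = 8*(-7) = -56)
-4782478/(J(29)*(-1098) + 782) = -4782478/(-56*(-1098) + 782) = -4782478/(61488 + 782) = -4782478/62270 = -4782478*1/62270 = -2391239/31135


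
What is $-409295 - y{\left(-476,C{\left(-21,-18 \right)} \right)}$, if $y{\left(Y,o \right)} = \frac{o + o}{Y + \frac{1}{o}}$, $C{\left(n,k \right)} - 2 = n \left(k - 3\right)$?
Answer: $- \frac{86306416267}{210867} \approx -4.0929 \cdot 10^{5}$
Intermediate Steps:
$C{\left(n,k \right)} = 2 + n \left(-3 + k\right)$ ($C{\left(n,k \right)} = 2 + n \left(k - 3\right) = 2 + n \left(-3 + k\right)$)
$y{\left(Y,o \right)} = \frac{2 o}{Y + \frac{1}{o}}$
$-409295 - y{\left(-476,C{\left(-21,-18 \right)} \right)} = -409295 - \frac{2 \left(2 - -63 - -378\right)^{2}}{1 - 476 \left(2 - -63 - -378\right)} = -409295 - \frac{2 \left(2 + 63 + 378\right)^{2}}{1 - 476 \left(2 + 63 + 378\right)} = -409295 - \frac{2 \cdot 443^{2}}{1 - 210868} = -409295 - 2 \cdot 196249 \frac{1}{1 - 210868} = -409295 - 2 \cdot 196249 \frac{1}{-210867} = -409295 - 2 \cdot 196249 \left(- \frac{1}{210867}\right) = -409295 - - \frac{392498}{210867} = -409295 + \frac{392498}{210867} = - \frac{86306416267}{210867}$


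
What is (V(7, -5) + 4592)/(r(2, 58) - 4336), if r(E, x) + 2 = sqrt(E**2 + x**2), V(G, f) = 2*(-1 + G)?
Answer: -4993038/4703719 - 2302*sqrt(842)/4703719 ≈ -1.0757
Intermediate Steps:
V(G, f) = -2 + 2*G
r(E, x) = -2 + sqrt(E**2 + x**2)
(V(7, -5) + 4592)/(r(2, 58) - 4336) = ((-2 + 2*7) + 4592)/((-2 + sqrt(2**2 + 58**2)) - 4336) = ((-2 + 14) + 4592)/((-2 + sqrt(4 + 3364)) - 4336) = (12 + 4592)/((-2 + sqrt(3368)) - 4336) = 4604/((-2 + 2*sqrt(842)) - 4336) = 4604/(-4338 + 2*sqrt(842))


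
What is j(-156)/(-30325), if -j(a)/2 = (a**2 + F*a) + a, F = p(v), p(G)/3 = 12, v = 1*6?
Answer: 37128/30325 ≈ 1.2243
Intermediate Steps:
v = 6
p(G) = 36 (p(G) = 3*12 = 36)
F = 36
j(a) = -74*a - 2*a**2 (j(a) = -2*((a**2 + 36*a) + a) = -2*(a**2 + 37*a) = -74*a - 2*a**2)
j(-156)/(-30325) = -2*(-156)*(37 - 156)/(-30325) = -2*(-156)*(-119)*(-1/30325) = -37128*(-1/30325) = 37128/30325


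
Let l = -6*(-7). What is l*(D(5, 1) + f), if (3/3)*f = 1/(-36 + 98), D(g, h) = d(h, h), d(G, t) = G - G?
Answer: 21/31 ≈ 0.67742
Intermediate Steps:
d(G, t) = 0
D(g, h) = 0
l = 42
f = 1/62 (f = 1/(-36 + 98) = 1/62 ≈ 0.016129)
l*(D(5, 1) + f) = 42*(0 + 1/62) = 42*(1/62) = 21/31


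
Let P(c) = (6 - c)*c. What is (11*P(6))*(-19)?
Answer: 0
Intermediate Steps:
P(c) = c*(6 - c)
(11*P(6))*(-19) = (11*(6*(6 - 1*6)))*(-19) = (11*(6*(6 - 6)))*(-19) = (11*(6*0))*(-19) = (11*0)*(-19) = 0*(-19) = 0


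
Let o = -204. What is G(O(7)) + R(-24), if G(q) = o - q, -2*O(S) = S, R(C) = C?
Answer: -449/2 ≈ -224.50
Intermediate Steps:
O(S) = -S/2
G(q) = -204 - q
G(O(7)) + R(-24) = (-204 - (-1)*7/2) - 24 = (-204 - 1*(-7/2)) - 24 = (-204 + 7/2) - 24 = -401/2 - 24 = -449/2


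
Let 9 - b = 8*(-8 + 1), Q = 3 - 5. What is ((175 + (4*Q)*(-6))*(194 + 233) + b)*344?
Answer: 32778384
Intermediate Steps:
Q = -2
b = 65 (b = 9 - 8*(-8 + 1) = 9 - 8*(-7) = 9 - 1*(-56) = 9 + 56 = 65)
((175 + (4*Q)*(-6))*(194 + 233) + b)*344 = ((175 + (4*(-2))*(-6))*(194 + 233) + 65)*344 = ((175 - 8*(-6))*427 + 65)*344 = ((175 + 48)*427 + 65)*344 = (223*427 + 65)*344 = (95221 + 65)*344 = 95286*344 = 32778384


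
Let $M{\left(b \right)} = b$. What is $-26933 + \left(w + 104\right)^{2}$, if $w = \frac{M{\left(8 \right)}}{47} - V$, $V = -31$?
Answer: $- \frac{19134388}{2209} \approx -8662.0$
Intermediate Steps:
$w = \frac{1465}{47}$ ($w = \frac{8}{47} - -31 = 8 \cdot \frac{1}{47} + 31 = \frac{8}{47} + 31 = \frac{1465}{47} \approx 31.17$)
$-26933 + \left(w + 104\right)^{2} = -26933 + \left(\frac{1465}{47} + 104\right)^{2} = -26933 + \left(\frac{6353}{47}\right)^{2} = -26933 + \frac{40360609}{2209} = - \frac{19134388}{2209}$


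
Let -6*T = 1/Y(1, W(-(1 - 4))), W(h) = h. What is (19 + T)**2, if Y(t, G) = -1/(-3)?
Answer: 1369/4 ≈ 342.25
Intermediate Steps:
Y(t, G) = 1/3 (Y(t, G) = -1*(-1/3) = 1/3)
T = -1/2 (T = -1/(6*1/3) = -1/6*3 = -1/2 ≈ -0.50000)
(19 + T)**2 = (19 - 1/2)**2 = (37/2)**2 = 1369/4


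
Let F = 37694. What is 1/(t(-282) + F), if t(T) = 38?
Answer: 1/37732 ≈ 2.6503e-5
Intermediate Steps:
1/(t(-282) + F) = 1/(38 + 37694) = 1/37732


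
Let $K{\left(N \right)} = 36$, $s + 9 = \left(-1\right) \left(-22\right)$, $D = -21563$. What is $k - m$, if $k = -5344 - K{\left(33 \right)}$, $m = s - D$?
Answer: $-26956$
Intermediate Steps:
$s = 13$ ($s = -9 - -22 = -9 + 22 = 13$)
$m = 21576$ ($m = 13 - -21563 = 13 + 21563 = 21576$)
$k = -5380$ ($k = -5344 - 36 = -5380$)
$k - m = -5380 - 21576 = -26956$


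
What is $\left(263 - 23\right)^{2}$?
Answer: $57600$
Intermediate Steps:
$\left(263 - 23\right)^{2} = 240^{2} = 57600$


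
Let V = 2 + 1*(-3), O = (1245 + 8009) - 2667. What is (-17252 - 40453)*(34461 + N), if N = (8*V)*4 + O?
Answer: -2366828280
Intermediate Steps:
O = 6587 (O = 9254 - 2667 = 6587)
V = -1 (V = 2 - 3 = -1)
N = 6555 (N = (8*(-1))*4 + 6587 = -8*4 + 6587 = -32 + 6587 = 6555)
(-17252 - 40453)*(34461 + N) = (-17252 - 40453)*(34461 + 6555) = -57705*41016 = -2366828280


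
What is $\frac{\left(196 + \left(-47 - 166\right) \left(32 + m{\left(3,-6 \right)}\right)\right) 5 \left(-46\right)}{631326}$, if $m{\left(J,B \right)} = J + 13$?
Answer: $\frac{1153220}{315663} \approx 3.6533$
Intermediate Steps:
$m{\left(J,B \right)} = 13 + J$
$\frac{\left(196 + \left(-47 - 166\right) \left(32 + m{\left(3,-6 \right)}\right)\right) 5 \left(-46\right)}{631326} = \frac{\left(196 + \left(-47 - 166\right) \left(32 + \left(13 + 3\right)\right)\right) 5 \left(-46\right)}{631326} = \left(196 - 213 \left(32 + 16\right)\right) \left(-230\right) \frac{1}{631326} = \left(196 - 10224\right) \left(-230\right) \frac{1}{631326} = \left(-10028\right) \left(-230\right) \frac{1}{631326} = 2306440 \cdot \frac{1}{631326} = \frac{1153220}{315663}$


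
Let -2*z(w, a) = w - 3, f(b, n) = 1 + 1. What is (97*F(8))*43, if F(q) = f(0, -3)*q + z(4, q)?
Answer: 129301/2 ≈ 64651.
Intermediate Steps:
f(b, n) = 2
z(w, a) = 3/2 - w/2 (z(w, a) = -(w - 3)/2 = -(-3 + w)/2 = 3/2 - w/2)
F(q) = -½ + 2*q (F(q) = 2*q + (3/2 - ½*4) = 2*q + (3/2 - 2) = 2*q - ½ = -½ + 2*q)
(97*F(8))*43 = (97*(-½ + 2*8))*43 = (97*(-½ + 16))*43 = (97*(31/2))*43 = (3007/2)*43 = 129301/2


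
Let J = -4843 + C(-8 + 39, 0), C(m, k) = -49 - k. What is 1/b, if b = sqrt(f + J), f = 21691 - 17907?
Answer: -I*sqrt(277)/554 ≈ -0.030042*I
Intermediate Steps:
J = -4892 (J = -4843 + (-49 - 1*0) = -4843 + (-49 + 0) = -4843 - 49 = -4892)
f = 3784
b = 2*I*sqrt(277) (b = sqrt(3784 - 4892) = sqrt(-1108) = 2*I*sqrt(277) ≈ 33.287*I)
1/b = 1/(2*I*sqrt(277)) = -I*sqrt(277)/554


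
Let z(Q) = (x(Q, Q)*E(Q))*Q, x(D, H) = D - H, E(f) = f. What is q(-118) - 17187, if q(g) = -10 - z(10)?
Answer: -17197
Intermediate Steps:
z(Q) = 0 (z(Q) = ((Q - Q)*Q)*Q = (0*Q)*Q = 0*Q = 0)
q(g) = -10 (q(g) = -10 - 1*0 = -10 + 0 = -10)
q(-118) - 17187 = -10 - 17187 = -17197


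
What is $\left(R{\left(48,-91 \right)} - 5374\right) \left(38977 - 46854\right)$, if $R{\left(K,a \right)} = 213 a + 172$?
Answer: $193656045$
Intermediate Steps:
$R{\left(K,a \right)} = 172 + 213 a$
$\left(R{\left(48,-91 \right)} - 5374\right) \left(38977 - 46854\right) = \left(\left(172 + 213 \left(-91\right)\right) - 5374\right) \left(38977 - 46854\right) = \left(\left(172 - 19383\right) - 5374\right) \left(-7877\right) = \left(-19211 - 5374\right) \left(-7877\right) = \left(-24585\right) \left(-7877\right) = 193656045$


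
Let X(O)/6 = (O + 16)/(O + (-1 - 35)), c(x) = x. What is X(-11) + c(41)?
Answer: 1897/47 ≈ 40.362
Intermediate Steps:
X(O) = 6*(16 + O)/(-36 + O) (X(O) = 6*((O + 16)/(O + (-1 - 35))) = 6*((16 + O)/(O - 36)) = 6*((16 + O)/(-36 + O)) = 6*(16 + O)/(-36 + O))
X(-11) + c(41) = 6*(16 - 11)/(-36 - 11) + 41 = 6*5/(-47) + 41 = 6*(-1/47)*5 + 41 = -30/47 + 41 = 1897/47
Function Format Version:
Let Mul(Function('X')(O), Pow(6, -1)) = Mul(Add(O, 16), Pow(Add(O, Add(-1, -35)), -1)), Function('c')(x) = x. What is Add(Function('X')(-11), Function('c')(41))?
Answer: Rational(1897, 47) ≈ 40.362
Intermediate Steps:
Function('X')(O) = Mul(6, Pow(Add(-36, O), -1), Add(16, O)) (Function('X')(O) = Mul(6, Mul(Add(O, 16), Pow(Add(O, Add(-1, -35)), -1))) = Mul(6, Mul(Add(16, O), Pow(Add(O, -36), -1))) = Mul(6, Mul(Add(16, O), Pow(Add(-36, O), -1))) = Mul(6, Mul(Pow(Add(-36, O), -1), Add(16, O))) = Mul(6, Pow(Add(-36, O), -1), Add(16, O)))
Add(Function('X')(-11), Function('c')(41)) = Add(Mul(6, Pow(Add(-36, -11), -1), Add(16, -11)), 41) = Add(Mul(6, Pow(-47, -1), 5), 41) = Add(Mul(6, Rational(-1, 47), 5), 41) = Add(Rational(-30, 47), 41) = Rational(1897, 47)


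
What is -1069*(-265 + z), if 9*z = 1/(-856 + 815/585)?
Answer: 28325397762/99989 ≈ 2.8329e+5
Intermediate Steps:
z = -13/99989 (z = 1/(9*(-856 + 815/585)) = 1/(9*(-856 + 815*(1/585))) = 1/(9*(-856 + 163/117)) = 1/(9*(-99989/117)) = (⅑)*(-117/99989) = -13/99989 ≈ -0.00013001)
-1069*(-265 + z) = -1069*(-265 - 13/99989) = -1069*(-26497098/99989) = 28325397762/99989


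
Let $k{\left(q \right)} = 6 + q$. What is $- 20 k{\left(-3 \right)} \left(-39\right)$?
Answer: $2340$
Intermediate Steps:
$- 20 k{\left(-3 \right)} \left(-39\right) = - 20 \left(6 - 3\right) \left(-39\right) = \left(-20\right) 3 \left(-39\right) = \left(-60\right) \left(-39\right) = 2340$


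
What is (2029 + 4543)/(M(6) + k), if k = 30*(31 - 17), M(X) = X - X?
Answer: 1643/105 ≈ 15.648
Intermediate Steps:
M(X) = 0
k = 420 (k = 30*14 = 420)
(2029 + 4543)/(M(6) + k) = (2029 + 4543)/(0 + 420) = 6572/420 = 6572*(1/420) = 1643/105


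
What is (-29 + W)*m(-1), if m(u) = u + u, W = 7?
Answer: 44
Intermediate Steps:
m(u) = 2*u
(-29 + W)*m(-1) = (-29 + 7)*(2*(-1)) = -22*(-2) = 44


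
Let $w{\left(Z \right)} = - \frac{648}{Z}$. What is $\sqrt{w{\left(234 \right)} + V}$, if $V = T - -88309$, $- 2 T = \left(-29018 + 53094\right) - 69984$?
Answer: $\frac{\sqrt{18802979}}{13} \approx 333.56$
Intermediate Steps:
$T = 22954$ ($T = - \frac{\left(-29018 + 53094\right) - 69984}{2} = - \frac{24076 - 69984}{2} = \left(- \frac{1}{2}\right) \left(-45908\right) = 22954$)
$V = 111263$ ($V = 22954 - -88309 = 22954 + 88309 = 111263$)
$\sqrt{w{\left(234 \right)} + V} = \sqrt{- \frac{648}{234} + 111263} = \sqrt{\left(-648\right) \frac{1}{234} + 111263} = \sqrt{- \frac{36}{13} + 111263} = \sqrt{\frac{1446383}{13}} = \frac{\sqrt{18802979}}{13}$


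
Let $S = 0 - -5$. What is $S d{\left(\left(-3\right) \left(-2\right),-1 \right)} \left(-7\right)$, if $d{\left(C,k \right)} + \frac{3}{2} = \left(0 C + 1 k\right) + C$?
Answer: $- \frac{245}{2} \approx -122.5$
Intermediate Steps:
$S = 5$ ($S = 0 + 5 = 5$)
$d{\left(C,k \right)} = - \frac{3}{2} + C + k$ ($d{\left(C,k \right)} = - \frac{3}{2} + \left(\left(0 C + 1 k\right) + C\right) = - \frac{3}{2} + \left(\left(0 + k\right) + C\right) = - \frac{3}{2} + \left(k + C\right) = - \frac{3}{2} + \left(C + k\right) = - \frac{3}{2} + C + k$)
$S d{\left(\left(-3\right) \left(-2\right),-1 \right)} \left(-7\right) = 5 \left(- \frac{3}{2} - -6 - 1\right) \left(-7\right) = 5 \left(- \frac{3}{2} + 6 - 1\right) \left(-7\right) = 5 \cdot \frac{7}{2} \left(-7\right) = \frac{35}{2} \left(-7\right) = - \frac{245}{2}$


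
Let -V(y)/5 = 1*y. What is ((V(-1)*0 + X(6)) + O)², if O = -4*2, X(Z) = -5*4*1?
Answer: 784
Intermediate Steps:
X(Z) = -20 (X(Z) = -20*1 = -20)
V(y) = -5*y
O = -8
((V(-1)*0 + X(6)) + O)² = ((-5*(-1)*0 - 20) - 8)² = ((5*0 - 20) - 8)² = ((0 - 20) - 8)² = (-20 - 8)² = (-28)² = 784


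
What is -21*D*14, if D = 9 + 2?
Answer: -3234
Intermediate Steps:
D = 11
-21*D*14 = -21*11*14 = -231*14 = -3234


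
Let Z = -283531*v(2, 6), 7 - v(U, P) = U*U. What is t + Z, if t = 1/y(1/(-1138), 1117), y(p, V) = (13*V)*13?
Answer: -160568992388/188773 ≈ -8.5059e+5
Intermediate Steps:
v(U, P) = 7 - U² (v(U, P) = 7 - U*U = 7 - U²)
Z = -850593 (Z = -283531*(7 - 1*2²) = -283531*(7 - 1*4) = -283531*(7 - 4) = -283531*3 = -850593)
y(p, V) = 169*V
t = 1/188773 (t = 1/(169*1117) = 1/188773 ≈ 5.2974e-6)
t + Z = 1/188773 - 850593 = -160568992388/188773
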